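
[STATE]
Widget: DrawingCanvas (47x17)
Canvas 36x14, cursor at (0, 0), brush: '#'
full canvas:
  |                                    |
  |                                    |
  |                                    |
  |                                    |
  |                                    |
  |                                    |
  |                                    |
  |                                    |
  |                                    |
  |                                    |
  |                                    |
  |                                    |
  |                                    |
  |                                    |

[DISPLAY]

+                                              
                                               
                                               
                                               
                                               
                                               
                                               
                                               
                                               
                                               
                                               
                                               
                                               
                                               
                                               
                                               
                                               


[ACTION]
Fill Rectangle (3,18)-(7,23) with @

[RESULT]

+                                              
                                               
                                               
                  @@@@@@                       
                  @@@@@@                       
                  @@@@@@                       
                  @@@@@@                       
                  @@@@@@                       
                                               
                                               
                                               
                                               
                                               
                                               
                                               
                                               
                                               


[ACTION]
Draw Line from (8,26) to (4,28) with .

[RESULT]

+                                              
                                               
                                               
                  @@@@@@                       
                  @@@@@@    .                  
                  @@@@@@   .                   
                  @@@@@@   .                   
                  @@@@@@  .                    
                          .                    
                                               
                                               
                                               
                                               
                                               
                                               
                                               
                                               


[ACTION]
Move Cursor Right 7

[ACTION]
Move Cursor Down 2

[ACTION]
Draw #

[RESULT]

                                               
                                               
       #                                       
                  @@@@@@                       
                  @@@@@@    .                  
                  @@@@@@   .                   
                  @@@@@@   .                   
                  @@@@@@  .                    
                          .                    
                                               
                                               
                                               
                                               
                                               
                                               
                                               
                                               


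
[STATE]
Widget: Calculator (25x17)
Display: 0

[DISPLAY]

                        0
┌───┬───┬───┬───┐        
│ 7 │ 8 │ 9 │ ÷ │        
├───┼───┼───┼───┤        
│ 4 │ 5 │ 6 │ × │        
├───┼───┼───┼───┤        
│ 1 │ 2 │ 3 │ - │        
├───┼───┼───┼───┤        
│ 0 │ . │ = │ + │        
├───┼───┼───┼───┤        
│ C │ MC│ MR│ M+│        
└───┴───┴───┴───┘        
                         
                         
                         
                         
                         


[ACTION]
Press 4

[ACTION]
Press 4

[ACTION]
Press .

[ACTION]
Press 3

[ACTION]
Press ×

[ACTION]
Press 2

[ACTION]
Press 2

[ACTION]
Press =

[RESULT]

                    974.6
┌───┬───┬───┬───┐        
│ 7 │ 8 │ 9 │ ÷ │        
├───┼───┼───┼───┤        
│ 4 │ 5 │ 6 │ × │        
├───┼───┼───┼───┤        
│ 1 │ 2 │ 3 │ - │        
├───┼───┼───┼───┤        
│ 0 │ . │ = │ + │        
├───┼───┼───┼───┤        
│ C │ MC│ MR│ M+│        
└───┴───┴───┴───┘        
                         
                         
                         
                         
                         


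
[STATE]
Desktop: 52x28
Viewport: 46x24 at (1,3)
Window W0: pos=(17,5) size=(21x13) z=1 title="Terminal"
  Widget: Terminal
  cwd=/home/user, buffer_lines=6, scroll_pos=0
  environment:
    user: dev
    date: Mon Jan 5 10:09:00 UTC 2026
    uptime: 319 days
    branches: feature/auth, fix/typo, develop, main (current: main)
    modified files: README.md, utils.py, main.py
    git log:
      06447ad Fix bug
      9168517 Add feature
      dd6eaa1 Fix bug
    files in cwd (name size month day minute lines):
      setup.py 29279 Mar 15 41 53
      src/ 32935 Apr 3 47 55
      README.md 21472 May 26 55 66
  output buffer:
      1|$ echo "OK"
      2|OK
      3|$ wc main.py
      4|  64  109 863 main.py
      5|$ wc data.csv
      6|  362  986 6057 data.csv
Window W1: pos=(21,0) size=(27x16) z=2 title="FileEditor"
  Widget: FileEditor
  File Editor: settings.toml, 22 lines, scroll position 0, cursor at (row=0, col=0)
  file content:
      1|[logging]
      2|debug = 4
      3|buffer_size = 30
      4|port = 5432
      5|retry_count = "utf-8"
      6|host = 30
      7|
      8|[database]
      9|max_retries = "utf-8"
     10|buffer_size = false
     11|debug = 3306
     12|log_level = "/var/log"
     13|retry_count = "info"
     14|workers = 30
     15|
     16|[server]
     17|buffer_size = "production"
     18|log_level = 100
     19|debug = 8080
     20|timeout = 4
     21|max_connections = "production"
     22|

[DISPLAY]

                    ┃█logging]               ▲
                    ┃debug = 4               █
                ┏━━━┃buffer_size = 30        ░
                ┃ Te┃port = 5432             ░
                ┠───┃retry_count = "utf-8"   ░
                ┃$ e┃host = 30               ░
                ┃OK ┃                        ░
                ┃$ w┃[database]              ░
                ┃  6┃max_retries = "utf-8"   ░
                ┃$ w┃buffer_size = false     ░
                ┃  3┃debug = 3306            ░
                ┃$ █┃log_level = "/var/log"  ▼
                ┃   ┗━━━━━━━━━━━━━━━━━━━━━━━━━
                ┃                   ┃         
                ┗━━━━━━━━━━━━━━━━━━━┛         
                                              
                                              
                                              
                                              
                                              
                                              
                                              
                                              
                                              


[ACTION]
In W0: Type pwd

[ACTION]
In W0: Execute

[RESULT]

                    ┃█logging]               ▲
                    ┃debug = 4               █
                ┏━━━┃buffer_size = 30        ░
                ┃ Te┃port = 5432             ░
                ┠───┃retry_count = "utf-8"   ░
                ┃$ e┃host = 30               ░
                ┃OK ┃                        ░
                ┃$ w┃[database]              ░
                ┃  6┃max_retries = "utf-8"   ░
                ┃$ w┃buffer_size = false     ░
                ┃  3┃debug = 3306            ░
                ┃$ p┃log_level = "/var/log"  ▼
                ┃/ho┗━━━━━━━━━━━━━━━━━━━━━━━━━
                ┃$ █                ┃         
                ┗━━━━━━━━━━━━━━━━━━━┛         
                                              
                                              
                                              
                                              
                                              
                                              
                                              
                                              
                                              


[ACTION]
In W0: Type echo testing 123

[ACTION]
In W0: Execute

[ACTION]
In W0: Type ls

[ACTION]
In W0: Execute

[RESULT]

                    ┃█logging]               ▲
                    ┃debug = 4               █
                ┏━━━┃buffer_size = 30        ░
                ┃ Te┃port = 5432             ░
                ┠───┃retry_count = "utf-8"   ░
                ┃$ w┃host = 30               ░
                ┃  3┃                        ░
                ┃$ p┃[database]              ░
                ┃/ho┃max_retries = "utf-8"   ░
                ┃$ e┃buffer_size = false     ░
                ┃tes┃debug = 3306            ░
                ┃$ l┃log_level = "/var/log"  ▼
                ┃set┗━━━━━━━━━━━━━━━━━━━━━━━━━
                ┃$ █                ┃         
                ┗━━━━━━━━━━━━━━━━━━━┛         
                                              
                                              
                                              
                                              
                                              
                                              
                                              
                                              
                                              


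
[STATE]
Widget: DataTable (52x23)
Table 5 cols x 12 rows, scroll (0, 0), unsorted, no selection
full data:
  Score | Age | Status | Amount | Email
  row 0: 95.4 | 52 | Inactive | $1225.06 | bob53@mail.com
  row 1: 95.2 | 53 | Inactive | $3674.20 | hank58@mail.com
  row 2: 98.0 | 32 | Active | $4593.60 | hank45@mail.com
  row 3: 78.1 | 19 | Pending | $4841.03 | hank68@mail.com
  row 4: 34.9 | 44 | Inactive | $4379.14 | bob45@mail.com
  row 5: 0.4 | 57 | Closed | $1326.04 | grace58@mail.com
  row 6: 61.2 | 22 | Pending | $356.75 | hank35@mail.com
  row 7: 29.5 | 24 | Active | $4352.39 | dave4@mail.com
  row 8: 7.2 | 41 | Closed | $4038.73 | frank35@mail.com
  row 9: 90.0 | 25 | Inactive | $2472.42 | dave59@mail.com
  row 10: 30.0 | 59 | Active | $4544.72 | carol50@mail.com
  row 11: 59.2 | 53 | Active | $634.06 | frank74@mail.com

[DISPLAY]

Score│Age│Status  │Amount  │Email                   
─────┼───┼────────┼────────┼────────────────        
95.4 │52 │Inactive│$1225.06│bob53@mail.com          
95.2 │53 │Inactive│$3674.20│hank58@mail.com         
98.0 │32 │Active  │$4593.60│hank45@mail.com         
78.1 │19 │Pending │$4841.03│hank68@mail.com         
34.9 │44 │Inactive│$4379.14│bob45@mail.com          
0.4  │57 │Closed  │$1326.04│grace58@mail.com        
61.2 │22 │Pending │$356.75 │hank35@mail.com         
29.5 │24 │Active  │$4352.39│dave4@mail.com          
7.2  │41 │Closed  │$4038.73│frank35@mail.com        
90.0 │25 │Inactive│$2472.42│dave59@mail.com         
30.0 │59 │Active  │$4544.72│carol50@mail.com        
59.2 │53 │Active  │$634.06 │frank74@mail.com        
                                                    
                                                    
                                                    
                                                    
                                                    
                                                    
                                                    
                                                    
                                                    


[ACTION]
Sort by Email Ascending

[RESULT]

Score│Age│Status  │Amount  │Email          ▲        
─────┼───┼────────┼────────┼────────────────        
34.9 │44 │Inactive│$4379.14│bob45@mail.com          
95.4 │52 │Inactive│$1225.06│bob53@mail.com          
30.0 │59 │Active  │$4544.72│carol50@mail.com        
29.5 │24 │Active  │$4352.39│dave4@mail.com          
90.0 │25 │Inactive│$2472.42│dave59@mail.com         
7.2  │41 │Closed  │$4038.73│frank35@mail.com        
59.2 │53 │Active  │$634.06 │frank74@mail.com        
0.4  │57 │Closed  │$1326.04│grace58@mail.com        
61.2 │22 │Pending │$356.75 │hank35@mail.com         
98.0 │32 │Active  │$4593.60│hank45@mail.com         
95.2 │53 │Inactive│$3674.20│hank58@mail.com         
78.1 │19 │Pending │$4841.03│hank68@mail.com         
                                                    
                                                    
                                                    
                                                    
                                                    
                                                    
                                                    
                                                    
                                                    


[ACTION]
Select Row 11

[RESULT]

Score│Age│Status  │Amount  │Email          ▲        
─────┼───┼────────┼────────┼────────────────        
34.9 │44 │Inactive│$4379.14│bob45@mail.com          
95.4 │52 │Inactive│$1225.06│bob53@mail.com          
30.0 │59 │Active  │$4544.72│carol50@mail.com        
29.5 │24 │Active  │$4352.39│dave4@mail.com          
90.0 │25 │Inactive│$2472.42│dave59@mail.com         
7.2  │41 │Closed  │$4038.73│frank35@mail.com        
59.2 │53 │Active  │$634.06 │frank74@mail.com        
0.4  │57 │Closed  │$1326.04│grace58@mail.com        
61.2 │22 │Pending │$356.75 │hank35@mail.com         
98.0 │32 │Active  │$4593.60│hank45@mail.com         
95.2 │53 │Inactive│$3674.20│hank58@mail.com         
>8.1 │19 │Pending │$4841.03│hank68@mail.com         
                                                    
                                                    
                                                    
                                                    
                                                    
                                                    
                                                    
                                                    
                                                    


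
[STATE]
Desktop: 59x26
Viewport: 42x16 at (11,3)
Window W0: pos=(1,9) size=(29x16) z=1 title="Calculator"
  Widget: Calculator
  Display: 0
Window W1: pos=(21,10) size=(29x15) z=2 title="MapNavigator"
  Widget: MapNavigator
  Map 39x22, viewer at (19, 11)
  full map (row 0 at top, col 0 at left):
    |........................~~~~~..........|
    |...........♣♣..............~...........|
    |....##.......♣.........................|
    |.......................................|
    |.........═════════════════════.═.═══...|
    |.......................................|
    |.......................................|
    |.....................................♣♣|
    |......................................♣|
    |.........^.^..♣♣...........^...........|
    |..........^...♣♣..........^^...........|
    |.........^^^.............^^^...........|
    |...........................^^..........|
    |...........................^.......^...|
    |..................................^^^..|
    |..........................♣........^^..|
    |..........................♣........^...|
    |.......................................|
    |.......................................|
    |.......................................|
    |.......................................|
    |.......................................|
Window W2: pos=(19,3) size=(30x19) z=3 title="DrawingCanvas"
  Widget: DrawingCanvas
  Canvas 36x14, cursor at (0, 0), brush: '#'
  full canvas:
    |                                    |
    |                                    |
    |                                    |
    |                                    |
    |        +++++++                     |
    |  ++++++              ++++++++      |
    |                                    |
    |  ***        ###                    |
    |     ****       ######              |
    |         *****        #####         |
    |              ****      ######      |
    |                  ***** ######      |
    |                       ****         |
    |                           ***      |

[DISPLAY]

        ┏━━━━━━━━━━━━━━━━━━━━━━━━━━━━┓    
        ┃ DrawingCanvas              ┃    
        ┠────────────────────────────┨    
        ┃+                           ┃    
        ┃                            ┃    
        ┃                            ┃    
━━━━━━━━┃                            ┃    
or      ┃        +++++++             ┃┓   
────────┃  ++++++              ++++++┃┃   
        ┃                            ┃┨   
───┬───┐┃  ***        ###            ┃┃   
 9 │ ÷ │┃     ****       ######      ┃┃   
───┼───┤┃         *****        ##### ┃┃   
 6 │ × │┃              ****      ####┃┃   
───┼───┤┃                  ***** ####┃┃   
 3 │ - │┃                       **** ┃┃   


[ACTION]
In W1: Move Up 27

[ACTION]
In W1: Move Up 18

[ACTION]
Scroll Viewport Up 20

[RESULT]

                                          
                                          
                                          
        ┏━━━━━━━━━━━━━━━━━━━━━━━━━━━━┓    
        ┃ DrawingCanvas              ┃    
        ┠────────────────────────────┨    
        ┃+                           ┃    
        ┃                            ┃    
        ┃                            ┃    
━━━━━━━━┃                            ┃    
or      ┃        +++++++             ┃┓   
────────┃  ++++++              ++++++┃┃   
        ┃                            ┃┨   
───┬───┐┃  ***        ###            ┃┃   
 9 │ ÷ │┃     ****       ######      ┃┃   
───┼───┤┃         *****        ##### ┃┃   


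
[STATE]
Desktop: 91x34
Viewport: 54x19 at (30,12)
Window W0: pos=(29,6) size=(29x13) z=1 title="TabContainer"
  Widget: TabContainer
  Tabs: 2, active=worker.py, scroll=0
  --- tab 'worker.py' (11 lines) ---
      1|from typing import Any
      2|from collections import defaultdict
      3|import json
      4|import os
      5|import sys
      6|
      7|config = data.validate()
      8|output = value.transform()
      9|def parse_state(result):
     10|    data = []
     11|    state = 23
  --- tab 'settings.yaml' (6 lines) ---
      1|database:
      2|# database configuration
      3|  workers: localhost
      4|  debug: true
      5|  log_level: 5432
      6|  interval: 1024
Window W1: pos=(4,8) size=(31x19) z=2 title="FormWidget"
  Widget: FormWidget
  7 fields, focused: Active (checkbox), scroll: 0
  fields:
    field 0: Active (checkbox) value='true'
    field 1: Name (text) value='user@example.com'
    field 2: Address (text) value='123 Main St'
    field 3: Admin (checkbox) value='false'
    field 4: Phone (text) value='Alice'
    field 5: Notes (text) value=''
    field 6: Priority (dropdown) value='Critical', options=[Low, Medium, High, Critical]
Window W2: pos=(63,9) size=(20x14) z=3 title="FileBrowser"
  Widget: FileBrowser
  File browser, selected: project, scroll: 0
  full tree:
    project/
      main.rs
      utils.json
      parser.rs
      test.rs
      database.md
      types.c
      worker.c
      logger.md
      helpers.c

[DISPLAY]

le.]┃collections import def┃     ┃> [-] project/    ┃ 
t  ]┃t json                ┃     ┃    main.rs       ┃ 
    ┃t os                  ┃     ┃    utils.json    ┃ 
   ]┃t sys                 ┃     ┃    parser.rs     ┃ 
   ]┃                      ┃     ┃    test.rs       ┃ 
  ▼]┃g = data.validate()   ┃     ┃    database.md   ┃ 
    ┃━━━━━━━━━━━━━━━━━━━━━━┛     ┃    types.c       ┃ 
    ┃                            ┃    worker.c      ┃ 
    ┃                            ┃    logger.md     ┃ 
    ┃                            ┃    helpers.c     ┃ 
    ┃                            ┗━━━━━━━━━━━━━━━━━━┛ 
    ┃                                                 
    ┃                                                 
    ┃                                                 
━━━━┛                                                 
                                                      
                                                      
                                                      
                                                      


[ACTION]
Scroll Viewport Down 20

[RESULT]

   ]┃t sys                 ┃     ┃    parser.rs     ┃ 
   ]┃                      ┃     ┃    test.rs       ┃ 
  ▼]┃g = data.validate()   ┃     ┃    database.md   ┃ 
    ┃━━━━━━━━━━━━━━━━━━━━━━┛     ┃    types.c       ┃ 
    ┃                            ┃    worker.c      ┃ 
    ┃                            ┃    logger.md     ┃ 
    ┃                            ┃    helpers.c     ┃ 
    ┃                            ┗━━━━━━━━━━━━━━━━━━┛ 
    ┃                                                 
    ┃                                                 
    ┃                                                 
━━━━┛                                                 
                                                      
                                                      
                                                      
                                                      
                                                      
                                                      
                                                      


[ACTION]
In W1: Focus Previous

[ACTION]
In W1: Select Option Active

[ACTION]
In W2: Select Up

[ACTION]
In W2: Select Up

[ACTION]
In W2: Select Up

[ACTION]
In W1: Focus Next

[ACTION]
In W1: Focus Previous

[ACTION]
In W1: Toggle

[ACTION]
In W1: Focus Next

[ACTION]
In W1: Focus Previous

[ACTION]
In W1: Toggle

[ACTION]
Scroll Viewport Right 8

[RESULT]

sys                 ┃     ┃    parser.rs     ┃        
                    ┃     ┃    test.rs       ┃        
= data.validate()   ┃     ┃    database.md   ┃        
━━━━━━━━━━━━━━━━━━━━┛     ┃    types.c       ┃        
                          ┃    worker.c      ┃        
                          ┃    logger.md     ┃        
                          ┃    helpers.c     ┃        
                          ┗━━━━━━━━━━━━━━━━━━┛        
                                                      
                                                      
                                                      
                                                      
                                                      
                                                      
                                                      
                                                      
                                                      
                                                      
                                                      


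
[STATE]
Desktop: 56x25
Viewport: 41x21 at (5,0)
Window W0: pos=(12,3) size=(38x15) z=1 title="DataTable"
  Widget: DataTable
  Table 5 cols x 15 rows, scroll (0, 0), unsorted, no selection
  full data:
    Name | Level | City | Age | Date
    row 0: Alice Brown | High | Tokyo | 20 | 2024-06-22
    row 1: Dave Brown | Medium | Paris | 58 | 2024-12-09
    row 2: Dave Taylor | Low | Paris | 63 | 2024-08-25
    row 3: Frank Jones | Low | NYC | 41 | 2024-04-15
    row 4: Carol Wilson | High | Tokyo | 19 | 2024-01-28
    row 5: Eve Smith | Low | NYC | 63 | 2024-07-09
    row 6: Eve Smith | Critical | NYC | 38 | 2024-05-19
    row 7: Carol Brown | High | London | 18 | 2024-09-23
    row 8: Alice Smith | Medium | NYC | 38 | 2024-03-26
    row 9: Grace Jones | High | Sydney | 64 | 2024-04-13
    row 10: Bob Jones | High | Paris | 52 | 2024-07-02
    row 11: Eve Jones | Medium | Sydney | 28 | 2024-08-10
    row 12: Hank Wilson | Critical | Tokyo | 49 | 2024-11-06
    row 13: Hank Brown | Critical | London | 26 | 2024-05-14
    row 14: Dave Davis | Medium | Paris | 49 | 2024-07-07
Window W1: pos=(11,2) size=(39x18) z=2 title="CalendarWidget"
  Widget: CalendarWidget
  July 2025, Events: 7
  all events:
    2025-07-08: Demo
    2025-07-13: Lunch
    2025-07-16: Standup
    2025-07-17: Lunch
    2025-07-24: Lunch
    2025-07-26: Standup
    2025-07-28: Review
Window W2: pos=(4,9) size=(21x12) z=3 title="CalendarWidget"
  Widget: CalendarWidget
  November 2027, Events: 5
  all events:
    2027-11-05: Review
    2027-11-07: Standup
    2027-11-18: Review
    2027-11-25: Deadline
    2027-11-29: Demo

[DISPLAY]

                                         
                                         
      ┏━━━━━━━━━━━━━━━━━━━━━━━━━━━━━━━━━━
      ┃ CalendarWidget                   
      ┠──────────────────────────────────
      ┃              July 2025           
      ┃Mo Tu We Th Fr Sa Su              
      ┃    1  2  3  4  5  6              
      ┃ 7  8*  9 10 11 12 13*            
━━━━━━━━━━━━━━━━━━━┓ 18 19 20            
 CalendarWidget    ┃25 26* 27            
───────────────────┨                     
   November 2027   ┃                     
Mo Tu We Th Fr Sa S┃                     
 1  2  3  4  5*  6 ┃                     
 8  9 10 11 12 13 1┃                     
15 16 17 18* 19 20 ┃                     
22 23 24 25* 26 27 ┃                     
29* 30             ┃                     
                   ┃━━━━━━━━━━━━━━━━━━━━━
━━━━━━━━━━━━━━━━━━━┛                     


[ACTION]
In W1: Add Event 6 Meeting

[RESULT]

                                         
                                         
      ┏━━━━━━━━━━━━━━━━━━━━━━━━━━━━━━━━━━
      ┃ CalendarWidget                   
      ┠──────────────────────────────────
      ┃              July 2025           
      ┃Mo Tu We Th Fr Sa Su              
      ┃    1  2  3  4  5  6*             
      ┃ 7  8*  9 10 11 12 13*            
━━━━━━━━━━━━━━━━━━━┓ 18 19 20            
 CalendarWidget    ┃25 26* 27            
───────────────────┨                     
   November 2027   ┃                     
Mo Tu We Th Fr Sa S┃                     
 1  2  3  4  5*  6 ┃                     
 8  9 10 11 12 13 1┃                     
15 16 17 18* 19 20 ┃                     
22 23 24 25* 26 27 ┃                     
29* 30             ┃                     
                   ┃━━━━━━━━━━━━━━━━━━━━━
━━━━━━━━━━━━━━━━━━━┛                     


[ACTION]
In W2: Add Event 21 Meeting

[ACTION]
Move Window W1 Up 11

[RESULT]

      ┏━━━━━━━━━━━━━━━━━━━━━━━━━━━━━━━━━━
      ┃ CalendarWidget                   
      ┠──────────────────────────────────
      ┃              July 2025           
      ┃Mo Tu We Th Fr Sa Su              
      ┃    1  2  3  4  5  6*             
      ┃ 7  8*  9 10 11 12 13*            
      ┃14 15 16* 17* 18 19 20            
      ┃21 22 23 24* 25 26* 27            
━━━━━━━━━━━━━━━━━━━┓                     
 CalendarWidget    ┃                     
───────────────────┨                     
   November 2027   ┃                     
Mo Tu We Th Fr Sa S┃                     
 1  2  3  4  5*  6 ┃                     
 8  9 10 11 12 13 1┃                     
15 16 17 18* 19 20 ┃                     
22 23 24 25* 26 27 ┃━━━━━━━━━━━━━━━━━━━━━
29* 30             ┃                     
                   ┃                     
━━━━━━━━━━━━━━━━━━━┛                     


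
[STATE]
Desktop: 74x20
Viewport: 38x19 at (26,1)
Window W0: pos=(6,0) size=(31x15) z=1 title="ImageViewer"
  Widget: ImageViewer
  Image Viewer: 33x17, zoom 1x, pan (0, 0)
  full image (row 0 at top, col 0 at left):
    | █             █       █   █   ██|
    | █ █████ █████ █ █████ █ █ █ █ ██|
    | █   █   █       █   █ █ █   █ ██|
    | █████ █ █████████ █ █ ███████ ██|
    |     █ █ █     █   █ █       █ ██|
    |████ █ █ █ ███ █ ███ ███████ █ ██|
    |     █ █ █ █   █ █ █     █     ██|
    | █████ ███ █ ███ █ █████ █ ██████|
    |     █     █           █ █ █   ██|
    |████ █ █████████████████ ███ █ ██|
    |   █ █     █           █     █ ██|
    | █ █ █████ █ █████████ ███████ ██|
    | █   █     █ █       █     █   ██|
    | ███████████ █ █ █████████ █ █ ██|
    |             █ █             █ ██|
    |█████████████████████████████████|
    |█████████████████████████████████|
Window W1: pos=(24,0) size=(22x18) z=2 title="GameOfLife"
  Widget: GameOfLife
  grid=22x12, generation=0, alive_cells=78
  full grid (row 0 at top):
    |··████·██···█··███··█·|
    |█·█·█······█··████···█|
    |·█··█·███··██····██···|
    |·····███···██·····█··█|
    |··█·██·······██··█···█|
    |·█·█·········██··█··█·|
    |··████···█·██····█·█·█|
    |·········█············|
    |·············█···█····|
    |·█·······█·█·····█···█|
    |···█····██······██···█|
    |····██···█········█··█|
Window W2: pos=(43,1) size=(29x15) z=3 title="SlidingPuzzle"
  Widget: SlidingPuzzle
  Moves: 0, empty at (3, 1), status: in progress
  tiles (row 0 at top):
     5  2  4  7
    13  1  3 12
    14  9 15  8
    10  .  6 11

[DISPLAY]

GameOfLife       ┏━━━━━━━━━━━━━━━━━━━━
─────────────────┃ SlidingPuzzle      
en: 0            ┠────────────────────
████·██···█··███·┃┌────┬────┬────┬────
█·█······█··████·┃│  5 │  2 │  4 │  7 
··█·███··██····██┃├────┼────┼────┼────
···███···██·····█┃│ 13 │  1 │  3 │ 12 
█·██·······██··█·┃├────┼────┼────┼────
·█·········██··█·┃│ 14 │  9 │ 15 │  8 
████···█·██····█·┃├────┼────┼────┼────
·······█·········┃│ 10 │    │  6 │ 11 
···········█···█·┃└────┴────┴────┴────
·······█·█·····█·┃Moves: 0            
·█····██······██·┃                    
··██···█········█┗━━━━━━━━━━━━━━━━━━━━
                   ┃                  
━━━━━━━━━━━━━━━━━━━┛                  
                                      
                                      


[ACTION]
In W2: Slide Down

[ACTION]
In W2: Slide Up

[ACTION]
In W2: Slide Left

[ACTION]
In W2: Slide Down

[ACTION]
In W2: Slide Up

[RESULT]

GameOfLife       ┏━━━━━━━━━━━━━━━━━━━━
─────────────────┃ SlidingPuzzle      
en: 0            ┠────────────────────
████·██···█··███·┃┌────┬────┬────┬────
█·█······█··████·┃│  5 │  2 │  4 │  7 
··█·███··██····██┃├────┼────┼────┼────
···███···██·····█┃│ 13 │  1 │  3 │ 12 
█·██·······██··█·┃├────┼────┼────┼────
·█·········██··█·┃│ 14 │  9 │ 15 │  8 
████···█·██····█·┃├────┼────┼────┼────
·······█·········┃│ 10 │  6 │    │ 11 
···········█···█·┃└────┴────┴────┴────
·······█·█·····█·┃Moves: 5            
·█····██······██·┃                    
··██···█········█┗━━━━━━━━━━━━━━━━━━━━
                   ┃                  
━━━━━━━━━━━━━━━━━━━┛                  
                                      
                                      


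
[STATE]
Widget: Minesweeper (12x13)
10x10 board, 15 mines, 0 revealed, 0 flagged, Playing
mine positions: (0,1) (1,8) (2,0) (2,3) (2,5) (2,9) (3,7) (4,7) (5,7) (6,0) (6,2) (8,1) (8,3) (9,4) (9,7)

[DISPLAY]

■■■■■■■■■■  
■■■■■■■■■■  
■■■■■■■■■■  
■■■■■■■■■■  
■■■■■■■■■■  
■■■■■■■■■■  
■■■■■■■■■■  
■■■■■■■■■■  
■■■■■■■■■■  
■■■■■■■■■■  
            
            
            


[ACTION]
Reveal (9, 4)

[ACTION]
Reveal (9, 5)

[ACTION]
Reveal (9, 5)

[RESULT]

■✹■■■■■■■■  
■■■■■■■■✹■  
✹■■✹■✹■■■✹  
■■■■■■■✹■■  
■■■■■■■✹■■  
■■■■■■■✹■■  
✹■✹■■■■■■■  
■■■■■■■■■■  
■✹■✹■■■■■■  
■■■■✹■■✹■■  
            
            
            


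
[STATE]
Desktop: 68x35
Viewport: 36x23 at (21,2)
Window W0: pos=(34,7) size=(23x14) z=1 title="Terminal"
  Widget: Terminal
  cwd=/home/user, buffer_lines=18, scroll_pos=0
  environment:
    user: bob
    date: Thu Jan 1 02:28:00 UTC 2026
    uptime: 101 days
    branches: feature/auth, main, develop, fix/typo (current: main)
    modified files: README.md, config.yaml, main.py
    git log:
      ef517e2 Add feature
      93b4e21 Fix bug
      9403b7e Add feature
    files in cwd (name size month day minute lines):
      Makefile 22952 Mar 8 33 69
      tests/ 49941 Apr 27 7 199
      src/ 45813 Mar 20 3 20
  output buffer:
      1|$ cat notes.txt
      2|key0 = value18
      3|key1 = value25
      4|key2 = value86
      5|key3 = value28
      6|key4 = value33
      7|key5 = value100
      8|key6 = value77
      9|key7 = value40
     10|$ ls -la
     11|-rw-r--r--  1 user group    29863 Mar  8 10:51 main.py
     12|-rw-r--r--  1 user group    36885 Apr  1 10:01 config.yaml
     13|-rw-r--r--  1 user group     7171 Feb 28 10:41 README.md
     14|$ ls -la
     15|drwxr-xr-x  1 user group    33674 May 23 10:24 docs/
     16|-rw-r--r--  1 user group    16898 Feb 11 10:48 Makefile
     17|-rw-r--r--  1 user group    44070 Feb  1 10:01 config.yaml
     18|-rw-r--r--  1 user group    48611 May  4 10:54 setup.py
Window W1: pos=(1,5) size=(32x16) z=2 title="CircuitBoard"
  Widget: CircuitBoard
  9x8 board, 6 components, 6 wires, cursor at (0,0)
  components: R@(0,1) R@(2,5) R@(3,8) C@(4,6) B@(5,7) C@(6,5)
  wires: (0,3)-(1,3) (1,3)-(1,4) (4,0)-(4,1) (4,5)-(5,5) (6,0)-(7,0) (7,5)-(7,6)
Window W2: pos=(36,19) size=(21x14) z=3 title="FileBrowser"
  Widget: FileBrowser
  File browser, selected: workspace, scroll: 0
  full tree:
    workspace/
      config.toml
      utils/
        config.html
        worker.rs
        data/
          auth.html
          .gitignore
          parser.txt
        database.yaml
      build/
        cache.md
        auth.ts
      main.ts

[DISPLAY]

                                    
                                    
                                    
━━━━━━━━━━━┓                        
           ┃                        
───────────┨ ┏━━━━━━━━━━━━━━━━━━━━━┓
8          ┃ ┃ Terminal            ┃
           ┃ ┠─────────────────────┨
           ┃ ┃$ cat notes.txt      ┃
 ·         ┃ ┃key0 = value18       ┃
           ┃ ┃key1 = value25       ┃
     R     ┃ ┃key2 = value86       ┃
           ┃ ┃key3 = value28       ┃
           ┃ ┃key4 = value33       ┃
           ┃ ┃key5 = value100      ┃
     ·   C ┃ ┃key6 = value77       ┃
     │     ┃ ┃key7 = value40       ┃
     ·     ┃ ┃$┏━━━━━━━━━━━━━━━━━━━┓
━━━━━━━━━━━┛ ┗━┃ FileBrowser       ┃
               ┠───────────────────┨
               ┃> [-] workspace/   ┃
               ┃    config.toml    ┃
               ┃    [+] utils/     ┃


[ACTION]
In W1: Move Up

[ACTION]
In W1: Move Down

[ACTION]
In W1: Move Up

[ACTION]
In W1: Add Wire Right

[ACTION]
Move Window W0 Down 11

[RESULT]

                                    
                                    
                                    
━━━━━━━━━━━┓                        
           ┃                        
───────────┨                        
8          ┃                        
           ┃                        
           ┃                        
 ·         ┃                        
           ┃                        
     R     ┃                        
           ┃                        
           ┃                        
           ┃                        
     ·   C ┃                        
     │     ┃ ┏━━━━━━━━━━━━━━━━━━━━━┓
     ·     ┃ ┃ ┏━━━━━━━━━━━━━━━━━━━┓
━━━━━━━━━━━┛ ┠─┃ FileBrowser       ┃
             ┃$┠───────────────────┨
             ┃k┃> [-] workspace/   ┃
             ┃k┃    config.toml    ┃
             ┃k┃    [+] utils/     ┃
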